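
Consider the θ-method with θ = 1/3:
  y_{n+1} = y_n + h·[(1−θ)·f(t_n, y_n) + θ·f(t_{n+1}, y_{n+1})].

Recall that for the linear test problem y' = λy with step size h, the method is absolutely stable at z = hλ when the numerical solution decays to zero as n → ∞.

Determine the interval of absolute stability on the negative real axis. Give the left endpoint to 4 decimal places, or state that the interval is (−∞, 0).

Test eqn y'=λy, z=hλ:
  y_{n+1} = y_n + z·[2/3·y_n + 1/3·y_{n+1}] ⇒ (1 − 1/3z)y_{n+1} = (1 + 2/3z)y_n
  R(z) = (1 + 2/3z)/(1 − 1/3z).

Need |R(x)|<1, x<0.
x=-0.98: |R|=0.2613
R=−1: 1+2/3x = −1+1/3x ⇒ -1/3x=2 ⇒ x=2/(-1/3)=-6.0000
Confirm numerically:
  x=-5.912: |R|=0.99013 <1
  x=-3.454: |R|=0.60552 <1
  x=-2.663: |R|=0.41074 <1
  x=-2.630: |R|=0.40142 <1
  x=-6.410: |R|=1.04357 >1
  x=-6.368: |R|=1.03928 >1
So |R|<1 on (-6.0000, 0).

(-6.0000, 0).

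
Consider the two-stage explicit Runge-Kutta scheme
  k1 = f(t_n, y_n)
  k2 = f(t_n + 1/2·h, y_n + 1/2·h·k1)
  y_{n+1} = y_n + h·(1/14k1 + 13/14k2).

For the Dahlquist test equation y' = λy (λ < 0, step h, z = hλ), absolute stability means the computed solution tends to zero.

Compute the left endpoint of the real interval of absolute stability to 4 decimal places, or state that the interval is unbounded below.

left endpoint -2.1538.

Test eqn y'=λy, z=hλ:
  k1=λy_n ⇒ h·k1=z·y_n;  k2=λ(1+1/2z)y_n ⇒ h·k2=z(1+1/2z)y_n
  y_{n+1}/y_n = 1 + 1/14z + 13/14z(1+1/2z) = 1 + z + 13/28z²
  so R(z) = 1 + z + 13/28z².

Solve |R(x)|<1 on ℝ⁻.
x=-0.87: |R|=0.4814
R=1: x+13/28x²=0 ⇒ x=−28/13=-2.1538; min R=1−1/(4·13/28)=0.4615>−1
Confirm numerically:
  x=-1.981: |R|=0.84102 <1
  x=-1.776: |R|=0.68844 <1
  x=-1.692: |R|=0.63719 <1
  x=-1.534: |R|=0.55854 <1
  x=-2.740: |R|=1.74567 >1
  x=-2.604: |R|=1.54424 >1
  x=-2.269: |R|=1.12131 >1
So |R|<1 on (-2.1538, 0).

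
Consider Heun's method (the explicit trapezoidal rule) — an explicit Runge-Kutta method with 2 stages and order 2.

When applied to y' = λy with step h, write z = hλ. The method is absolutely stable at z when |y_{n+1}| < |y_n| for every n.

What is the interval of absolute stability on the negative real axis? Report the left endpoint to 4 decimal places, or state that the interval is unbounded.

z∈(-2.0000,0).

With y'=λy (z=hλ):
  order 2, 2-stage ⇒ R(z)=1+z+z^2/2
  (e.g. R(-0.7)=0.54500, |R|=0.54500)

Solve |R(x)|<1 on ℝ⁻.
x=-0.7: |R|=0.5450
|R(-1.97)|=0.9704 |R(-1.22)|=0.5242 |R(-0.99)|=0.5000
Bisect:
  x_lo=-2.6375 |R|=1.8407  x_hi=-0.2885 |R|=0.7531
  mid=-1.46300 |R|=0.60719 →hi
  mid=-2.05024 |R|=1.05151 →lo
  mid=-1.75662 |R|=0.78624 →hi
  mid=-1.90343 |R|=0.90810 →hi
  mid=-1.97684 |R|=0.97711 →hi
  mid=-2.01354 |R|=1.01363 →lo
  mid=-1.99519 |R|=0.99520 →hi
  mid=-2.00437 |R|=1.00438 →lo
  ...
  [-2.00007,-1.99992] ⇒ x*=-2.0000
Interval (-2.0000, 0).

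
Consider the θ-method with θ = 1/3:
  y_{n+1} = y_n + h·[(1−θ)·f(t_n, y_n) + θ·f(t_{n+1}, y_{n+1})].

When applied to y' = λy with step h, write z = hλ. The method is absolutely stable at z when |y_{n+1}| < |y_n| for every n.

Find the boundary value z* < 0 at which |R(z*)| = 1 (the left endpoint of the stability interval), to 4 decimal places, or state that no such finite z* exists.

Test eqn y'=λy, z=hλ:
  y_{n+1} = y_n + z·[2/3·y_n + 1/3·y_{n+1}] ⇒ (1 − 1/3z)y_{n+1} = (1 + 2/3z)y_n
  ⇒ R(z) = (1 + 2/3z)/(1 − 1/3z).

Boundary: |R(x)|=1, x<0.
x=-0.56: |R|=0.5281
R=−1: 1+2/3x = −1+1/3x ⇒ -1/3x=2 ⇒ x=2/(-1/3)=-6.0000
Confirm numerically:
  x=-5.404: |R|=0.92908 <1
  x=-2.681: |R|=0.41577 <1
  x=-2.642: |R|=0.40482 <1
  x=-2.587: |R|=0.38912 <1
  x=-6.541: |R|=1.05670 >1
  x=-6.423: |R|=1.04489 >1
  x=-6.347: |R|=1.03712 >1
Stable set (-6.0000, 0).

left endpoint -6.0000.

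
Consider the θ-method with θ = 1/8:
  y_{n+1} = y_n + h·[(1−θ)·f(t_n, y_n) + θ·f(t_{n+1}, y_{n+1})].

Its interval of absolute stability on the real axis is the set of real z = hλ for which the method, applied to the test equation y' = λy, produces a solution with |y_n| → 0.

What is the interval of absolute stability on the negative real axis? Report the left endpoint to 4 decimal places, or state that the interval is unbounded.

Test eqn y'=λy, z=hλ:
  y_{n+1} = y_n + z·[7/8·y_n + 1/8·y_{n+1}] ⇒ (1 − 1/8z)y_{n+1} = (1 + 7/8z)y_n
  so R(z) = (1 + 7/8z)/(1 − 1/8z).

Solve |R(x)|<1 on ℝ⁻.
x=-0.48: |R|=0.5472
R=−1: 1+7/8x = −1+1/8x ⇒ -3/4x=2 ⇒ x=2/(-3/4)=-2.6667
Confirm numerically:
  x=-2.049: |R|=0.63121 <1
  x=-1.989: |R|=0.59295 <1
  x=-1.246: |R|=0.07809 <1
  x=-2.890: |R|=1.12305 >1
  x=-2.849: |R|=1.10084 >1
  x=-2.790: |R|=1.06858 >1
Interval (-2.6667, 0).

(-2.6667, 0).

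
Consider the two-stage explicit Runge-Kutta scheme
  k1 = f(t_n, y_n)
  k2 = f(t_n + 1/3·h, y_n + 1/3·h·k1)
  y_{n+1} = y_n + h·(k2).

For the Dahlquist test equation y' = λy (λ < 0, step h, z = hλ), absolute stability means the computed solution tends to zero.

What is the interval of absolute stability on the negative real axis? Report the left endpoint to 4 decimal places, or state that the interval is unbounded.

z∈(-3.0000,0).

Test eqn y'=λy, z=hλ:
  k1=λy_n ⇒ h·k1=z·y_n;  k2=λ(1+1/3z)y_n ⇒ h·k2=z(1+1/3z)y_n
  y_{n+1}/y_n = 1 + z(1+1/3z) = 1 + z + 1/3z²
  so R(z) = 1 + z + 1/3z².

Need |R(x)|<1, x<0.
x=-1.31: |R|=0.2620
R=1: x+1/3x²=0 ⇒ x=−3=-3.0000; min R=1−1/(4·1/3)=0.2500>−1
Confirm numerically:
  x=-2.044: |R|=0.34865 <1
  x=-2.023: |R|=0.34118 <1
  x=-1.648: |R|=0.25730 <1
  x=-3.359: |R|=1.40196 >1
  x=-3.121: |R|=1.12588 >1
  x=-3.055: |R|=1.05601 >1
Stable set (-3.0000, 0).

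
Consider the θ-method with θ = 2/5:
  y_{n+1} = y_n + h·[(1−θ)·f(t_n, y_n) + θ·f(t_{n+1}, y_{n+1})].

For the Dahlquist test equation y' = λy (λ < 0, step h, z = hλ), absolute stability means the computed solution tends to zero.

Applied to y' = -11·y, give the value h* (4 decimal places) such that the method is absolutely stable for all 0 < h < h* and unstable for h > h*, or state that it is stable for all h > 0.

(-10.0000,0); λ=-11 ⇒ h* = (10)/11 = 0.9091.

Test eqn y'=λy, z=hλ:
  y_{n+1} = y_n + z·[3/5·y_n + 2/5·y_{n+1}] ⇒ (1 − 2/5z)y_{n+1} = (1 + 3/5z)y_n
  Hence R(z) = (1 + 3/5z)/(1 − 2/5z).

Find x<0 with |R(x)|<1.
x=-1.72: |R|=0.0190
R=−1: 1+3/5x = −1+2/5x ⇒ -1/5x=2 ⇒ x=2/(-1/5)=-10.0000
Confirm numerically:
  x=-8.123: |R|=0.91165 <1
  x=-6.144: |R|=0.77696 <1
  x=-5.905: |R|=0.75640 <1
  x=-10.371: |R|=1.01441 >1
  x=-10.044: |R|=1.00175 >1
Stable set (-10.0000, 0).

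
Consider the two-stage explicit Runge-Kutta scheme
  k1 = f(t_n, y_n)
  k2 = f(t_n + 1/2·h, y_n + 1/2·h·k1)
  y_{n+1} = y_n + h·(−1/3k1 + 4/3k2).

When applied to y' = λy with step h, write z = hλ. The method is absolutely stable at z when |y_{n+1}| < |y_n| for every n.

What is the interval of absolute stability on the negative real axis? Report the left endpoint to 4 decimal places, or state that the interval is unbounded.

z∈(-1.5000,0).

With y'=λy (z=hλ):
  k1=λy_n ⇒ h·k1=z·y_n;  k2=λ(1+1/2z)y_n ⇒ h·k2=z(1+1/2z)y_n
  y_{n+1}/y_n = 1 − 1/3z + 4/3z(1+1/2z) = 1 + z + 2/3z²
  R(z) = 1 + z + 2/3z².

Boundary: |R(x)|=1, x<0.
x=-1.32: |R|=0.8416
R=1: x+2/3x²=0 ⇒ x=−3/2=-1.5000; min R=1−1/(4·2/3)=0.6250>−1
Confirm numerically:
  x=-1.248: |R|=0.79034 <1
  x=-1.194: |R|=0.75642 <1
  x=-0.935: |R|=0.64782 <1
  x=-0.803: |R|=0.62687 <1
  x=-1.982: |R|=1.63688 >1
  x=-1.523: |R|=1.02335 >1
Interval (-1.5000, 0).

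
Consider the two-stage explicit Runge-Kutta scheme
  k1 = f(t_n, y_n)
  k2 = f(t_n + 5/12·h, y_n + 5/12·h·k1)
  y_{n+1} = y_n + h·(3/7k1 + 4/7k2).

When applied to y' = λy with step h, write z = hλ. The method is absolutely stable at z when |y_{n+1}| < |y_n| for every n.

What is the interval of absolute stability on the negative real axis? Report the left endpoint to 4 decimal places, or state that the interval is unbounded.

z∈(-4.2000,0).

Test eqn y'=λy, z=hλ:
  k1=λy_n ⇒ h·k1=z·y_n;  k2=λ(1+5/12z)y_n ⇒ h·k2=z(1+5/12z)y_n
  y_{n+1}/y_n = 1 + 3/7z + 4/7z(1+5/12z) = 1 + z + 5/21z²
  ⇒ R(z) = 1 + z + 5/21z².

Find x<0 with |R(x)|<1.
x=-1.48: |R|=0.0415
R=1: x+5/21x²=0 ⇒ x=−21/5=-4.2000; min R=1−1/(4·5/21)=-0.0500>−1
Confirm numerically:
  x=-3.278: |R|=0.28040 <1
  x=-3.242: |R|=0.26052 <1
  x=-3.026: |R|=0.15416 <1
  x=-4.798: |R|=1.68314 >1
  x=-4.561: |R|=1.39203 >1
  x=-4.487: |R|=1.30661 >1
Stable set (-4.2000, 0).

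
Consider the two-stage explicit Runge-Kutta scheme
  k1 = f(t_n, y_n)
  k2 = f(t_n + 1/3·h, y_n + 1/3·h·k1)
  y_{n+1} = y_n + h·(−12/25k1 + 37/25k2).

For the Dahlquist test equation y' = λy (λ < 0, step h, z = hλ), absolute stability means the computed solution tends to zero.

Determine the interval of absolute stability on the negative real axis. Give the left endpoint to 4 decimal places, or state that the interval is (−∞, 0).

(-2.0270, 0).

Set f=λy, z=hλ:
  k1=λy_n ⇒ h·k1=z·y_n;  k2=λ(1+1/3z)y_n ⇒ h·k2=z(1+1/3z)y_n
  y_{n+1}/y_n = 1 − 12/25z + 37/25z(1+1/3z) = 1 + z + 37/75z²
  so R(z) = 1 + z + 37/75z².

Need |R(x)|<1, x<0.
x=-0.92: |R|=0.4976
R=1: x+37/75x²=0 ⇒ x=−75/37=-2.0270; min R=1−1/(4·37/75)=0.4932>−1
Confirm numerically:
  x=-1.926: |R|=0.90401 <1
  x=-1.776: |R|=0.78006 <1
  x=-1.127: |R|=0.49960 <1
  x=-2.598: |R|=1.73180 >1
  x=-2.388: |R|=1.42526 >1
  x=-2.116: |R|=1.09288 >1
So |R|<1 on (-2.0270, 0).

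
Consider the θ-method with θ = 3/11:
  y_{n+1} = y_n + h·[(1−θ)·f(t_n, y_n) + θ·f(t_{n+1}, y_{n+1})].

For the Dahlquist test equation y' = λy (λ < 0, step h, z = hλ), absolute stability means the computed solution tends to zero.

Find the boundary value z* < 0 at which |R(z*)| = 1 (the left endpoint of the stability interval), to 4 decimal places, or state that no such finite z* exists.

On y'=λy, z=hλ:
  y_{n+1} = y_n + z·[8/11·y_n + 3/11·y_{n+1}] ⇒ (1 − 3/11z)y_{n+1} = (1 + 8/11z)y_n
  so R(z) = (1 + 8/11z)/(1 − 3/11z).

Boundary: |R(x)|=1, x<0.
x=-0.85: |R|=0.3100
R=−1: 1+8/11x = −1+3/11x ⇒ -5/11x=2 ⇒ x=2/(-5/11)=-4.4000
Confirm numerically:
  x=-3.718: |R|=0.84608 <1
  x=-3.066: |R|=0.66977 <1
  x=-2.005: |R|=0.29621 <1
  x=-4.782: |R|=1.07536 >1
  x=-4.672: |R|=1.05437 >1
  x=-4.515: |R|=1.02343 >1
Interval (-4.4000, 0).

left endpoint -4.4000.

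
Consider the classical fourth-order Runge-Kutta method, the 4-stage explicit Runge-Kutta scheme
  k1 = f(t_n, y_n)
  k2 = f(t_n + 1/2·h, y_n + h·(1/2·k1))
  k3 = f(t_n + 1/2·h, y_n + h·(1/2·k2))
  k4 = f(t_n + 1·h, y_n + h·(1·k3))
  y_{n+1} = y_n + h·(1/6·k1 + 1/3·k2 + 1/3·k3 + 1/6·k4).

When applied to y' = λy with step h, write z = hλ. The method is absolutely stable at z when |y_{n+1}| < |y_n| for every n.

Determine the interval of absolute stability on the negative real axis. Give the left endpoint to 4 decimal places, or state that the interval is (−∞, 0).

(-2.7853, 0).

Set f=λy, z=hλ:
  order 4, 4-stage ⇒ R(z)=1+z+z^2/2+z^3/6+z^4/24
  (e.g. R(-1.15)=0.33065, |R|=0.33065)

Boundary: |R(x)|=1, x<0.
x=-1.15: |R|=0.3306
|R(-2.71)|=0.8923 |R(-2.69)|=0.8656 |R(-0.57)|=0.5660
Bisect:
  x_lo=-3.4177 |R|=2.4541  x_hi=-0.3614 |R|=0.6967
  mid=-1.88957 |R|=0.30240 →hi
  mid=-2.65364 |R|=0.81899 →hi
  mid=-3.03568 |R|=1.44797 →lo
  mid=-2.84466 |R|=1.09326 →lo
  mid=-2.74915 |R|=0.94687 →hi
  mid=-2.79691 |R|=1.01765 →lo
  mid=-2.77303 |R|=0.98167 →hi
  ...
  [-2.78534,-2.78516] ⇒ x*=-2.7853
So |R|<1 on (-2.7853, 0).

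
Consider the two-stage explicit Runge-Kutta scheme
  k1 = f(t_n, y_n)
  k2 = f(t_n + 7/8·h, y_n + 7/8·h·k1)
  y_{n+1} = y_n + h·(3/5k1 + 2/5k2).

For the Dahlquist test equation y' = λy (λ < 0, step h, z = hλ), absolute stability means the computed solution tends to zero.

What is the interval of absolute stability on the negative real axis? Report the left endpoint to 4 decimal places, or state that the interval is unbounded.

Set f=λy, z=hλ:
  k1=λy_n ⇒ h·k1=z·y_n;  k2=λ(1+7/8z)y_n ⇒ h·k2=z(1+7/8z)y_n
  y_{n+1}/y_n = 1 + 3/5z + 2/5z(1+7/8z) = 1 + z + 7/20z²
  so R(z) = 1 + z + 7/20z².

Need |R(x)|<1, x<0.
x=-1.45: |R|=0.2859
R=1: x+7/20x²=0 ⇒ x=−20/7=-2.8571; min R=1−1/(4·7/20)=0.2857>−1
Confirm numerically:
  x=-2.779: |R|=0.92399 <1
  x=-2.190: |R|=0.48863 <1
  x=-1.489: |R|=0.28699 <1
  x=-1.440: |R|=0.28576 <1
  x=-3.336: |R|=1.55911 >1
  x=-3.014: |R|=1.16547 >1
So |R|<1 on (-2.8571, 0).

z∈(-2.8571,0).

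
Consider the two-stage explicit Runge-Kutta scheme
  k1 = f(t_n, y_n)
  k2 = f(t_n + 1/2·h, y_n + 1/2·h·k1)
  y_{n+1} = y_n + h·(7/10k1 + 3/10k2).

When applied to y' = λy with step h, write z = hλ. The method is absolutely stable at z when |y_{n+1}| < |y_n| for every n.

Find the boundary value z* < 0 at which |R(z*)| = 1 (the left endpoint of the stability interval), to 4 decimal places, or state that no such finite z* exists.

z* = -6.6667.

With y'=λy (z=hλ):
  k1=λy_n ⇒ h·k1=z·y_n;  k2=λ(1+1/2z)y_n ⇒ h·k2=z(1+1/2z)y_n
  y_{n+1}/y_n = 1 + 7/10z + 3/10z(1+1/2z) = 1 + z + 3/20z²
  so R(z) = 1 + z + 3/20z².

Solve |R(x)|<1 on ℝ⁻.
x=-1.71: |R|=0.2714
R=1: x+3/20x²=0 ⇒ x=−20/3=-6.6667; min R=1−1/(4·3/20)=-0.6667>−1
Confirm numerically:
  x=-5.608: |R|=0.10945 <1
  x=-4.078: |R|=0.58349 <1
  x=-3.145: |R|=0.66135 <1
  x=-7.103: |R|=1.46489 >1
  x=-7.048: |R|=1.40315 >1
Interval (-6.6667, 0).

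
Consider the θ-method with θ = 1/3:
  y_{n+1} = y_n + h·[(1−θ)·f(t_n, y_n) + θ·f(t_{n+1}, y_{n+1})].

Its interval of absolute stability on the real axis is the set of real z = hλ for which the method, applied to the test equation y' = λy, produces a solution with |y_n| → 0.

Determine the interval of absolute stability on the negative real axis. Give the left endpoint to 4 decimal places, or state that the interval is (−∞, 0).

Set f=λy, z=hλ:
  y_{n+1} = y_n + z·[2/3·y_n + 1/3·y_{n+1}] ⇒ (1 − 1/3z)y_{n+1} = (1 + 2/3z)y_n
  ⇒ R(z) = (1 + 2/3z)/(1 − 1/3z).

Need |R(x)|<1, x<0.
x=-1.38: |R|=0.0548
R=−1: 1+2/3x = −1+1/3x ⇒ -1/3x=2 ⇒ x=2/(-1/3)=-6.0000
Confirm numerically:
  x=-5.353: |R|=0.92254 <1
  x=-5.081: |R|=0.88628 <1
  x=-4.572: |R|=0.81141 <1
  x=-3.674: |R|=0.65148 <1
  x=-6.200: |R|=1.02174 >1
  x=-6.101: |R|=1.01110 >1
Interval (-6.0000, 0).

z∈(-6.0000,0).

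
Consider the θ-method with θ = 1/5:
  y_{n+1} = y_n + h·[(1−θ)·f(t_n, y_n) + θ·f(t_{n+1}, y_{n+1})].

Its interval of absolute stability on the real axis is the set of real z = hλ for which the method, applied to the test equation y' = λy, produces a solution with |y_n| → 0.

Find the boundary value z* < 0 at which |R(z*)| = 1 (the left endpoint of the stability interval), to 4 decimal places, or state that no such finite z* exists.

z* = -3.3333.

Set f=λy, z=hλ:
  y_{n+1} = y_n + z·[4/5·y_n + 1/5·y_{n+1}] ⇒ (1 − 1/5z)y_{n+1} = (1 + 4/5z)y_n
  so R(z) = (1 + 4/5z)/(1 − 1/5z).

Need |R(x)|<1, x<0.
x=-0.3: |R|=0.7170
R=−1: 1+4/5x = −1+1/5x ⇒ -3/5x=2 ⇒ x=2/(-3/5)=-3.3333
Confirm numerically:
  x=-2.959: |R|=0.85890 <1
  x=-2.206: |R|=0.53067 <1
  x=-1.987: |R|=0.42193 <1
  x=-1.824: |R|=0.33646 <1
  x=-3.710: |R|=1.12974 >1
  x=-3.401: |R|=1.02416 >1
So |R|<1 on (-3.3333, 0).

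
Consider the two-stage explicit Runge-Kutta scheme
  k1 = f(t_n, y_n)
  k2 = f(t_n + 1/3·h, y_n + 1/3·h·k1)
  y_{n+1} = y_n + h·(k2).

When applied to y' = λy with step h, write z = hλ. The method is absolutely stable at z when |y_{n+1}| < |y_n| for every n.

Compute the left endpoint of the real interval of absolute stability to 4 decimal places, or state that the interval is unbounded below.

Test eqn y'=λy, z=hλ:
  k1=λy_n ⇒ h·k1=z·y_n;  k2=λ(1+1/3z)y_n ⇒ h·k2=z(1+1/3z)y_n
  y_{n+1}/y_n = 1 + z(1+1/3z) = 1 + z + 1/3z²
  so R(z) = 1 + z + 1/3z².

Solve |R(x)|<1 on ℝ⁻.
x=-1.32: |R|=0.2608
R=1: x+1/3x²=0 ⇒ x=−3=-3.0000; min R=1−1/(4·1/3)=0.2500>−1
Confirm numerically:
  x=-2.926: |R|=0.92783 <1
  x=-2.184: |R|=0.40595 <1
  x=-1.926: |R|=0.31049 <1
  x=-3.315: |R|=1.34807 >1
  x=-3.300: |R|=1.33000 >1
So |R|<1 on (-3.0000, 0).

z* = -3.0000.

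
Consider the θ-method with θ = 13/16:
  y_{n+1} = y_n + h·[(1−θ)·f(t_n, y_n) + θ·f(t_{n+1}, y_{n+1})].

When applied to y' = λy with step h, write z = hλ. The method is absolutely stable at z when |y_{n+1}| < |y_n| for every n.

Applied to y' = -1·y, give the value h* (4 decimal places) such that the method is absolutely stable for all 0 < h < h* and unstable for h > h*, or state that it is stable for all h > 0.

(−∞, 0) — no finite endpoint. Any h>0 works for λ=-1.

Test eqn y'=λy, z=hλ:
  y_{n+1} = y_n + z·[3/16·y_n + 13/16·y_{n+1}] ⇒ (1 − 13/16z)y_{n+1} = (1 + 3/16z)y_n
  R(z) = (1 + 3/16z)/(1 − 13/16z).

Solve |R(x)|<1 on ℝ⁻.
x=-0.65: |R|=0.5746
x=-2: |R|=0.2381
x=-10: |R|=0.0959
x=-100: |R|=0.2158
θ=13/16≥1/2 ⇒ |1+3/16x|<|1−13/16x| ∀x<0 ⇒ unbounded interval.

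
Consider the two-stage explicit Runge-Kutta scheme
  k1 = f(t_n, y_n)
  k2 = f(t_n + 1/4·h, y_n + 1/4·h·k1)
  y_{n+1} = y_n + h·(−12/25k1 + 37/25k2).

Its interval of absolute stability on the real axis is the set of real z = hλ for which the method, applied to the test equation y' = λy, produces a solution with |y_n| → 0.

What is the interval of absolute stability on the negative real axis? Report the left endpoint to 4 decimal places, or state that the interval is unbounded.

(-2.7027, 0).

On y'=λy, z=hλ:
  k1=λy_n ⇒ h·k1=z·y_n;  k2=λ(1+1/4z)y_n ⇒ h·k2=z(1+1/4z)y_n
  y_{n+1}/y_n = 1 − 12/25z + 37/25z(1+1/4z) = 1 + z + 37/100z²
  so R(z) = 1 + z + 37/100z².

Find x<0 with |R(x)|<1.
x=-0.94: |R|=0.3869
R=1: x+37/100x²=0 ⇒ x=−100/37=-2.7027; min R=1−1/(4·37/100)=0.3243>−1
Confirm numerically:
  x=-2.078: |R|=0.51969 <1
  x=-1.589: |R|=0.34522 <1
  x=-1.223: |R|=0.33042 <1
  x=-3.046: |R|=1.38690 >1
  x=-2.812: |R|=1.11372 >1
So |R|<1 on (-2.7027, 0).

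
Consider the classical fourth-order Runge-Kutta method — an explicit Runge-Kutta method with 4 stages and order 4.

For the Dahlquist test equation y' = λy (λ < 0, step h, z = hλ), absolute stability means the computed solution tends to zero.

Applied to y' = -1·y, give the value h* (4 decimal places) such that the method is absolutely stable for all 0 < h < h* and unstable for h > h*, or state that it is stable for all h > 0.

(-2.7853,0); λ=-1 ⇒ h* = 2.7853.

With y'=λy (z=hλ):
  order 4, 4-stage ⇒ R(z)=1+z+z^2/2+z^3/6+z^4/24
  (e.g. R(-0.58)=0.56040, |R|=0.56040)

Boundary: |R(x)|=1, x<0.
x=-0.58: |R|=0.5604
|R(-2.63)|=0.7900 |R(-2.14)|=0.3903 |R(-2.09)|=0.3675
Bisect:
  x_lo=-3.3522 |R|=2.2496  x_hi=-0.3379 |R|=0.7133
  mid=-1.84502 |R|=0.29309 →hi
  mid=-2.59860 |R|=0.75313 →hi
  mid=-2.97539 |R|=1.32653 →lo
  mid=-2.78699 |R|=1.00257 →lo
  mid=-2.69280 |R|=0.86927 →hi
  mid=-2.73990 |R|=0.93368 →hi
  mid=-2.76344 |R|=0.96756 →hi
  mid=-2.77522 |R|=0.98492 →hi
  mid=-2.78111 |R|=0.99371 →hi
  ...
  [-2.78534,-2.78515] ⇒ x*=-2.7853
Stable set (-2.7853, 0).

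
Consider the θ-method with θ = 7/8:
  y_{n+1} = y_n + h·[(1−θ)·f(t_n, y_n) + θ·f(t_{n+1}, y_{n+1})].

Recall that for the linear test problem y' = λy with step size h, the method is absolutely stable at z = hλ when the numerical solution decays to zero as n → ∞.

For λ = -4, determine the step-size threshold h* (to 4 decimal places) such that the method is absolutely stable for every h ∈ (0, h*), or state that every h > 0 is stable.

interval (−∞, 0). Any h>0 works for λ=-4.

On y'=λy, z=hλ:
  y_{n+1} = y_n + z·[1/8·y_n + 7/8·y_{n+1}] ⇒ (1 − 7/8z)y_{n+1} = (1 + 1/8z)y_n
  R(z) = (1 + 1/8z)/(1 − 7/8z).

Find x<0 with |R(x)|<1.
x=-1.55: |R|=0.3422
x=-2: |R|=0.2727
x=-10: |R|=0.0256
x=-100: |R|=0.1299
θ=7/8≥1/2 ⇒ |1+1/8x|<|1−7/8x| ∀x<0 ⇒ stable on all of ℝ⁻.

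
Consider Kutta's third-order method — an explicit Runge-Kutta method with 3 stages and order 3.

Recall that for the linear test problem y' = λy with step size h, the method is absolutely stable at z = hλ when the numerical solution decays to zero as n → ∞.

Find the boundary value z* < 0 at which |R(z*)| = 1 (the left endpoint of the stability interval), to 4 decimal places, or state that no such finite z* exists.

With y'=λy (z=hλ):
  order 3, 3-stage ⇒ R(z)=1+z+z^2/2+z^3/6
  (e.g. R(-0.32)=0.72574, |R|=0.72574)

Boundary: |R(x)|=1, x<0.
x=-0.32: |R|=0.7257
|R(-1.72)|=0.0889 |R(-1.53)|=0.0435 |R(-0.98)|=0.3433
Bisect:
  x_lo=-3.3608 |R|=3.0399  x_hi=-0.2557 |R|=0.7742
  mid=-1.80824 |R|=0.15878 →hi
  mid=-2.58450 |R|=1.12194 →lo
  mid=-2.19637 |R|=0.55025 →hi
  mid=-2.39044 |R|=0.80991 →hi
  mid=-2.48747 |R|=0.95892 →hi
  mid=-2.53599 |R|=1.03862 →lo
  mid=-2.51173 |R|=0.99833 →hi
  ...
  [-2.51286,-2.51267] ⇒ x*=-2.5127
Stable set (-2.5127, 0).

z* = -2.5127.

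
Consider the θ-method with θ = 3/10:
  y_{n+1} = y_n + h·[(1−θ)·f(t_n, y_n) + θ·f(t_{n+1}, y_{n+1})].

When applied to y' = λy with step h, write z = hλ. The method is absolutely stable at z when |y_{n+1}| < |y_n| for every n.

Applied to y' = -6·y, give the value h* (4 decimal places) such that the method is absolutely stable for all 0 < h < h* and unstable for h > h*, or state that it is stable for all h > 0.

Set f=λy, z=hλ:
  y_{n+1} = y_n + z·[7/10·y_n + 3/10·y_{n+1}] ⇒ (1 − 3/10z)y_{n+1} = (1 + 7/10z)y_n
  so R(z) = (1 + 7/10z)/(1 − 3/10z).

Solve |R(x)|<1 on ℝ⁻.
x=-0.92: |R|=0.2790
R=−1: 1+7/10x = −1+3/10x ⇒ -2/5x=2 ⇒ x=2/(-2/5)=-5.0000
Confirm numerically:
  x=-4.666: |R|=0.94433 <1
  x=-3.146: |R|=0.61848 <1
  x=-2.537: |R|=0.44058 <1
  x=-2.366: |R|=0.38379 <1
  x=-5.410: |R|=1.06252 >1
  x=-5.134: |R|=1.02110 >1
  x=-5.105: |R|=1.01659 >1
Interval (-5.0000, 0).

(-5.0000,0); λ=-6 ⇒ h* = (5)/6 = 0.8333.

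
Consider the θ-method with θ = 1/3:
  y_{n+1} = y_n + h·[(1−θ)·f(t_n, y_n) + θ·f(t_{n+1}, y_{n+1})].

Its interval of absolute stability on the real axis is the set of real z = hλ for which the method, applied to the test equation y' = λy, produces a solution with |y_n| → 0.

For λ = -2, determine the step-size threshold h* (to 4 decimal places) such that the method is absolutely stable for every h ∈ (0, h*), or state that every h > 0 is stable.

Test eqn y'=λy, z=hλ:
  y_{n+1} = y_n + z·[2/3·y_n + 1/3·y_{n+1}] ⇒ (1 − 1/3z)y_{n+1} = (1 + 2/3z)y_n
  R(z) = (1 + 2/3z)/(1 − 1/3z).

Solve |R(x)|<1 on ℝ⁻.
x=-1.14: |R|=0.1739
R=−1: 1+2/3x = −1+1/3x ⇒ -1/3x=2 ⇒ x=2/(-1/3)=-6.0000
Confirm numerically:
  x=-5.111: |R|=0.89040 <1
  x=-4.905: |R|=0.86148 <1
  x=-2.896: |R|=0.47354 <1
  x=-6.599: |R|=1.06240 >1
  x=-6.087: |R|=1.00957 >1
Stable set (-6.0000, 0).

(-6.0000,0); λ=-2 ⇒ h* = (6)/2 = 3.0000.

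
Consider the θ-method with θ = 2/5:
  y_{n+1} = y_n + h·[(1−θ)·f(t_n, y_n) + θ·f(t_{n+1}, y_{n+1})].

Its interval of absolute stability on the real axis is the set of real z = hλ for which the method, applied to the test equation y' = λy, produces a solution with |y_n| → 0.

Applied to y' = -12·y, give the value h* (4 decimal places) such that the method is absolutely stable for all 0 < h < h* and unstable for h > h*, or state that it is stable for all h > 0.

Test eqn y'=λy, z=hλ:
  y_{n+1} = y_n + z·[3/5·y_n + 2/5·y_{n+1}] ⇒ (1 − 2/5z)y_{n+1} = (1 + 3/5z)y_n
  ⇒ R(z) = (1 + 3/5z)/(1 − 2/5z).

Solve |R(x)|<1 on ℝ⁻.
x=-0.47: |R|=0.6044
R=−1: 1+3/5x = −1+2/5x ⇒ -1/5x=2 ⇒ x=2/(-1/5)=-10.0000
Confirm numerically:
  x=-8.347: |R|=0.92380 <1
  x=-5.599: |R|=0.72830 <1
  x=-5.467: |R|=0.71551 <1
  x=-10.465: |R|=1.01793 >1
  x=-10.241: |R|=1.00946 >1
  x=-10.199: |R|=1.00784 >1
So |R|<1 on (-10.0000, 0).

(-10.0000,0); λ=-12 ⇒ h* = (10)/12 = 0.8333.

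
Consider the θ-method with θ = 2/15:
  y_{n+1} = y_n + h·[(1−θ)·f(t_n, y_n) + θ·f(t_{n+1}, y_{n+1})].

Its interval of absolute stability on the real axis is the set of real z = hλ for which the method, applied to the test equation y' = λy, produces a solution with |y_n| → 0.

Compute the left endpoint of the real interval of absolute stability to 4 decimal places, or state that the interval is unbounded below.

With y'=λy (z=hλ):
  y_{n+1} = y_n + z·[13/15·y_n + 2/15·y_{n+1}] ⇒ (1 − 2/15z)y_{n+1} = (1 + 13/15z)y_n
  ⇒ R(z) = (1 + 13/15z)/(1 − 2/15z).

Find x<0 with |R(x)|<1.
x=-1.21: |R|=0.0419
R=−1: 1+13/15x = −1+2/15x ⇒ -11/15x=2 ⇒ x=2/(-11/15)=-2.7273
Confirm numerically:
  x=-2.408: |R|=0.82277 <1
  x=-2.171: |R|=0.68364 <1
  x=-1.113: |R|=0.03083 <1
  x=-3.174: |R|=1.23019 >1
  x=-3.115: |R|=1.20089 >1
  x=-3.021: |R|=1.15355 >1
Stable set (-2.7273, 0).

left endpoint -2.7273.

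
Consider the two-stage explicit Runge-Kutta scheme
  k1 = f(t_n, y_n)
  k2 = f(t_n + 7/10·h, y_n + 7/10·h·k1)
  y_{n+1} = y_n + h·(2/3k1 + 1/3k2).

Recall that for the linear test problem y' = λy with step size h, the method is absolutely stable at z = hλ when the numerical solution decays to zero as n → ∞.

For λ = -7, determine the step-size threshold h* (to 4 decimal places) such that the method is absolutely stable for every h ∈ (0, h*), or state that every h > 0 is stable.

Set f=λy, z=hλ:
  k1=λy_n ⇒ h·k1=z·y_n;  k2=λ(1+7/10z)y_n ⇒ h·k2=z(1+7/10z)y_n
  y_{n+1}/y_n = 1 + 2/3z + 1/3z(1+7/10z) = 1 + z + 7/30z²
  so R(z) = 1 + z + 7/30z².

Boundary: |R(x)|=1, x<0.
x=-1.46: |R|=0.0374
R=1: x+7/30x²=0 ⇒ x=−30/7=-4.2857; min R=1−1/(4·7/30)=-0.0714>−1
Confirm numerically:
  x=-3.516: |R|=0.36853 <1
  x=-3.461: |R|=0.33399 <1
  x=-2.763: |R|=0.01831 <1
  x=-4.847: |R|=1.63480 >1
  x=-4.558: |R|=1.28958 >1
  x=-4.451: |R|=1.17166 >1
Interval (-4.2857, 0).

(-4.2857,0); λ=-7 ⇒ h* = (30/7)/7 = 0.6122.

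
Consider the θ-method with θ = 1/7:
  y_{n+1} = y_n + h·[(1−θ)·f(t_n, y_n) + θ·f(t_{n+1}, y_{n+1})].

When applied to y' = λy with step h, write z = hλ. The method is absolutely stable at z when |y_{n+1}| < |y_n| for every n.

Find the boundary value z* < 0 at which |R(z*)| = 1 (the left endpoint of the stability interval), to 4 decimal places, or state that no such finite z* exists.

left endpoint -2.8000.

Test eqn y'=λy, z=hλ:
  y_{n+1} = y_n + z·[6/7·y_n + 1/7·y_{n+1}] ⇒ (1 − 1/7z)y_{n+1} = (1 + 6/7z)y_n
  ⇒ R(z) = (1 + 6/7z)/(1 − 1/7z).

Need |R(x)|<1, x<0.
x=-0.88: |R|=0.2183
R=−1: 1+6/7x = −1+1/7x ⇒ -5/7x=2 ⇒ x=2/(-5/7)=-2.8000
Confirm numerically:
  x=-2.526: |R|=0.85618 <1
  x=-2.067: |R|=0.59579 <1
  x=-1.252: |R|=0.06205 <1
  x=-3.144: |R|=1.16956 >1
  x=-3.135: |R|=1.16527 >1
  x=-3.100: |R|=1.14851 >1
Stable set (-2.8000, 0).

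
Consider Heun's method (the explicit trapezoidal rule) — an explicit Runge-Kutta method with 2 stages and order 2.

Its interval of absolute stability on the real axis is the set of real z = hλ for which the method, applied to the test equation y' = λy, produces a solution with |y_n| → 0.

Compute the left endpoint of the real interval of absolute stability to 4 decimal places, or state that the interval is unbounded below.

Set f=λy, z=hλ:
  order 2, 2-stage ⇒ R(z)=1+z+z^2/2
  (e.g. R(-0.53)=0.61045, |R|=0.61045)

Boundary: |R(x)|=1, x<0.
x=-0.53: |R|=0.6104
|R(-1.92)|=0.9232 |R(-1.72)|=0.7592 |R(-0.87)|=0.5085
Bisect:
  x_lo=-2.5786 |R|=1.7461  x_hi=-0.3152 |R|=0.7345
  mid=-1.44693 |R|=0.59987 →hi
  mid=-2.01279 |R|=1.01287 →lo
  mid=-1.72986 |R|=0.76635 →hi
  mid=-1.87133 |R|=0.87960 →hi
  mid=-1.94206 |R|=0.94374 →hi
  mid=-1.97742 |R|=0.97768 →hi
  mid=-1.99511 |R|=0.99512 →hi
  mid=-2.00395 |R|=1.00396 →lo
  ...
  [-2.00008,-1.99994] ⇒ x*=-2.0000
Interval (-2.0000, 0).

z* = -2.0000.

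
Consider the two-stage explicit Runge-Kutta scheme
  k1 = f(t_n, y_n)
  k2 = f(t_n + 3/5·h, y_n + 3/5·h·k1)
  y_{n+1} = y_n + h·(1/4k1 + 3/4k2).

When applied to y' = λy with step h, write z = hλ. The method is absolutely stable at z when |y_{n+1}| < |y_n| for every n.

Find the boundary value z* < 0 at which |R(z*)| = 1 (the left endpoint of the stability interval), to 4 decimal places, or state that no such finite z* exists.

left endpoint -2.2222.

With y'=λy (z=hλ):
  k1=λy_n ⇒ h·k1=z·y_n;  k2=λ(1+3/5z)y_n ⇒ h·k2=z(1+3/5z)y_n
  y_{n+1}/y_n = 1 + 1/4z + 3/4z(1+3/5z) = 1 + z + 9/20z²
  Hence R(z) = 1 + z + 9/20z².

Solve |R(x)|<1 on ℝ⁻.
x=-1.47: |R|=0.5024
R=1: x+9/20x²=0 ⇒ x=−20/9=-2.2222; min R=1−1/(4·9/20)=0.4444>−1
Confirm numerically:
  x=-2.014: |R|=0.81129 <1
  x=-1.820: |R|=0.67058 <1
  x=-1.691: |R|=0.59577 <1
  x=-1.449: |R|=0.49582 <1
  x=-2.697: |R|=1.57621 >1
  x=-2.473: |R|=1.27908 >1
Interval (-2.2222, 0).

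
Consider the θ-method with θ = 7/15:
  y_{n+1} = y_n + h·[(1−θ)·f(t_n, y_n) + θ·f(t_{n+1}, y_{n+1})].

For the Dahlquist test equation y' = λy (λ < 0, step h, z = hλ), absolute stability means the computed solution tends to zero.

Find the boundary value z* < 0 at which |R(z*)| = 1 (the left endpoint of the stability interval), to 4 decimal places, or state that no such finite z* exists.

left endpoint -30.0000.

Test eqn y'=λy, z=hλ:
  y_{n+1} = y_n + z·[8/15·y_n + 7/15·y_{n+1}] ⇒ (1 − 7/15z)y_{n+1} = (1 + 8/15z)y_n
  so R(z) = (1 + 8/15z)/(1 − 7/15z).

Need |R(x)|<1, x<0.
x=-0.3: |R|=0.7368
R=−1: 1+8/15x = −1+7/15x ⇒ -1/15x=2 ⇒ x=2/(-1/15)=-30.0000
Confirm numerically:
  x=-26.874: |R|=0.98461 <1
  x=-17.498: |R|=0.90907 <1
  x=-17.453: |R|=0.90853 <1
  x=-14.823: |R|=0.87221 <1
  x=-30.315: |R|=1.00139 >1
  x=-30.210: |R|=1.00093 >1
  x=-30.180: |R|=1.00080 >1
So |R|<1 on (-30.0000, 0).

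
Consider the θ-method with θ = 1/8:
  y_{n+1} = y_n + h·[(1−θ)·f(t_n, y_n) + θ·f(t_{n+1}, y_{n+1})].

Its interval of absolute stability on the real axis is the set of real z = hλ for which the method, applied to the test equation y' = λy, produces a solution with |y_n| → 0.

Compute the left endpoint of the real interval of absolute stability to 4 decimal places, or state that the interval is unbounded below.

z* = -2.6667.

On y'=λy, z=hλ:
  y_{n+1} = y_n + z·[7/8·y_n + 1/8·y_{n+1}] ⇒ (1 − 1/8z)y_{n+1} = (1 + 7/8z)y_n
  Hence R(z) = (1 + 7/8z)/(1 − 1/8z).

Boundary: |R(x)|=1, x<0.
x=-1.55: |R|=0.2984
R=−1: 1+7/8x = −1+1/8x ⇒ -3/4x=2 ⇒ x=2/(-3/4)=-2.6667
Confirm numerically:
  x=-2.049: |R|=0.63121 <1
  x=-1.842: |R|=0.49726 <1
  x=-1.463: |R|=0.23682 <1
  x=-1.371: |R|=0.17042 <1
  x=-3.216: |R|=1.29387 >1
  x=-3.164: |R|=1.26729 >1
  x=-2.887: |R|=1.12143 >1
Stable set (-2.6667, 0).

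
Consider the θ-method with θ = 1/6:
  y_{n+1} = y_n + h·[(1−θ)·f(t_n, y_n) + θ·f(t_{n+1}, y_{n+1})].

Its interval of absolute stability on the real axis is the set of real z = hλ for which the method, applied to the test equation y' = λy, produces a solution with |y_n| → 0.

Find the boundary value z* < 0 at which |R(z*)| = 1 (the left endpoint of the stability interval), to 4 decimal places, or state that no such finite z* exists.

Test eqn y'=λy, z=hλ:
  y_{n+1} = y_n + z·[5/6·y_n + 1/6·y_{n+1}] ⇒ (1 − 1/6z)y_{n+1} = (1 + 5/6z)y_n
  R(z) = (1 + 5/6z)/(1 − 1/6z).

Boundary: |R(x)|=1, x<0.
x=-1.11: |R|=0.0633
R=−1: 1+5/6x = −1+1/6x ⇒ -2/3x=2 ⇒ x=2/(-2/3)=-3.0000
Confirm numerically:
  x=-2.690: |R|=0.85731 <1
  x=-2.507: |R|=0.76819 <1
  x=-2.156: |R|=0.58607 <1
  x=-3.413: |R|=1.17550 >1
  x=-3.256: |R|=1.11063 >1
Stable set (-3.0000, 0).

left endpoint -3.0000.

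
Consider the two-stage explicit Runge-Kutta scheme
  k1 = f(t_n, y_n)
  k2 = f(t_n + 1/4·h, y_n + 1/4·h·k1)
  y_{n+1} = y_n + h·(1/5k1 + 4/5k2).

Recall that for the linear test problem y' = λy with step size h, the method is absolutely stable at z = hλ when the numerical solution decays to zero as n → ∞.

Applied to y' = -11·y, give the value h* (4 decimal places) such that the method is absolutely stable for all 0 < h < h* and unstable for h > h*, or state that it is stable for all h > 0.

(-5.0000,0); λ=-11 ⇒ h* = (5)/11 = 0.4545.

On y'=λy, z=hλ:
  k1=λy_n ⇒ h·k1=z·y_n;  k2=λ(1+1/4z)y_n ⇒ h·k2=z(1+1/4z)y_n
  y_{n+1}/y_n = 1 + 1/5z + 4/5z(1+1/4z) = 1 + z + 1/5z²
  Hence R(z) = 1 + z + 1/5z².

Need |R(x)|<1, x<0.
x=-1.01: |R|=0.1940
R=1: x+1/5x²=0 ⇒ x=−5=-5.0000; min R=1−1/(4·1/5)=-0.2500>−1
Confirm numerically:
  x=-4.453: |R|=0.51284 <1
  x=-4.095: |R|=0.25880 <1
  x=-2.294: |R|=0.24151 <1
  x=-5.596: |R|=1.66704 >1
  x=-5.497: |R|=1.54640 >1
  x=-5.480: |R|=1.52608 >1
Interval (-5.0000, 0).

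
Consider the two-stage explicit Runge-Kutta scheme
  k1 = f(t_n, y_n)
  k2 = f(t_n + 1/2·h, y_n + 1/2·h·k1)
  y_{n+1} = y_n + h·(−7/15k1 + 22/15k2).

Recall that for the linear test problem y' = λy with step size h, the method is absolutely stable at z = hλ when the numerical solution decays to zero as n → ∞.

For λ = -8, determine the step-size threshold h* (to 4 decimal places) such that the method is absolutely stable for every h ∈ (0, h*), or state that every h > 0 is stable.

Test eqn y'=λy, z=hλ:
  k1=λy_n ⇒ h·k1=z·y_n;  k2=λ(1+1/2z)y_n ⇒ h·k2=z(1+1/2z)y_n
  y_{n+1}/y_n = 1 − 7/15z + 22/15z(1+1/2z) = 1 + z + 11/15z²
  ⇒ R(z) = 1 + z + 11/15z².

Boundary: |R(x)|=1, x<0.
x=-1.11: |R|=0.7935
R=1: x+11/15x²=0 ⇒ x=−15/11=-1.3636; min R=1−1/(4·11/15)=0.6591>−1
Confirm numerically:
  x=-1.282: |R|=0.92325 <1
  x=-1.005: |R|=0.73568 <1
  x=-0.654: |R|=0.65966 <1
  x=-1.854: |R|=1.66670 >1
  x=-1.483: |R|=1.12981 >1
Stable set (-1.3636, 0).

(-1.3636,0); λ=-8 ⇒ h* = (15/11)/8 = 0.1705.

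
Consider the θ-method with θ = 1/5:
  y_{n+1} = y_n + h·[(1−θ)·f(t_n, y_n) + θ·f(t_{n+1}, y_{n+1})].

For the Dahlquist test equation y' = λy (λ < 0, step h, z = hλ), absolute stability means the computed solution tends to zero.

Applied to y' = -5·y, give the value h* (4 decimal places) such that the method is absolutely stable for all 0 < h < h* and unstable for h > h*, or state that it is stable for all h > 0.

(-3.3333,0); λ=-5 ⇒ h* = (10/3)/5 = 0.6667.

Set f=λy, z=hλ:
  y_{n+1} = y_n + z·[4/5·y_n + 1/5·y_{n+1}] ⇒ (1 − 1/5z)y_{n+1} = (1 + 4/5z)y_n
  ⇒ R(z) = (1 + 4/5z)/(1 − 1/5z).

Find x<0 with |R(x)|<1.
x=-0.57: |R|=0.4883
R=−1: 1+4/5x = −1+1/5x ⇒ -3/5x=2 ⇒ x=2/(-3/5)=-3.3333
Confirm numerically:
  x=-3.163: |R|=0.93740 <1
  x=-2.017: |R|=0.43722 <1
  x=-1.552: |R|=0.18437 <1
  x=-3.736: |R|=1.13828 >1
  x=-3.498: |R|=1.05813 >1
  x=-3.367: |R|=1.01207 >1
Interval (-3.3333, 0).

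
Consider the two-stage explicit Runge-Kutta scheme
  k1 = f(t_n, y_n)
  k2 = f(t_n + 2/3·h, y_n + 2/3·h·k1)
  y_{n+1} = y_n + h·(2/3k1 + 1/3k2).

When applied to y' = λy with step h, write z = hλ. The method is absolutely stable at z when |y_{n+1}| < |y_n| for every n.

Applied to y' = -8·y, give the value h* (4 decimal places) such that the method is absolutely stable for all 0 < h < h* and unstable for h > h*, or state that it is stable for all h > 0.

(-4.5000,0); λ=-8 ⇒ h* = (9/2)/8 = 0.5625.

On y'=λy, z=hλ:
  k1=λy_n ⇒ h·k1=z·y_n;  k2=λ(1+2/3z)y_n ⇒ h·k2=z(1+2/3z)y_n
  y_{n+1}/y_n = 1 + 2/3z + 1/3z(1+2/3z) = 1 + z + 2/9z²
  ⇒ R(z) = 1 + z + 2/9z².

Solve |R(x)|<1 on ℝ⁻.
x=-1.75: |R|=0.0694
R=1: x+2/9x²=0 ⇒ x=−9/2=-4.5000; min R=1−1/(4·2/9)=-0.1250>−1
Confirm numerically:
  x=-4.393: |R|=0.89554 <1
  x=-2.889: |R|=0.03426 <1
  x=-2.497: |R|=0.11144 <1
  x=-4.955: |R|=1.50101 >1
  x=-4.591: |R|=1.09284 >1
So |R|<1 on (-4.5000, 0).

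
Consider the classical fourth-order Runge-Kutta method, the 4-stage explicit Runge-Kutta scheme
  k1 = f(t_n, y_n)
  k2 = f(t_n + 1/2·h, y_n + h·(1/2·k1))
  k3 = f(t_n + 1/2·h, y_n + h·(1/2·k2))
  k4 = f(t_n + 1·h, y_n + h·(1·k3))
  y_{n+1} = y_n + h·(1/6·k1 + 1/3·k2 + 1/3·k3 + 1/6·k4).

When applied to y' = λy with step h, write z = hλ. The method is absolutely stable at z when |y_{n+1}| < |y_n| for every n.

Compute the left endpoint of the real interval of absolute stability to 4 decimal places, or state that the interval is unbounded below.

On y'=λy, z=hλ:
  order 4, 4-stage ⇒ R(z)=1+z+z^2/2+z^3/6+z^4/24
  (e.g. R(-1.46)=0.27643, |R|=0.27643)

Need |R(x)|<1, x<0.
x=-1.46: |R|=0.2764
|R(-1.94)|=0.3151 |R(-1.49)|=0.2741 |R(-0.79)|=0.4561
Bisect:
  x_lo=-3.6064 |R|=3.1275  x_hi=-0.3000 |R|=0.7408
  mid=-1.95320 |R|=0.31881 →hi
  mid=-2.77981 |R|=0.99176 →hi
  mid=-3.19311 |R|=1.81029 →lo
  mid=-2.98646 |R|=1.34815 →lo
  mid=-2.88313 |R|=1.15781 →lo
  mid=-2.83147 |R|=1.07188 →lo
  mid=-2.80564 |R|=1.03111 →lo
  mid=-2.79272 |R|=1.01126 →lo
  mid=-2.78626 |R|=1.00146 →lo
  ...
  [-2.78546,-2.78526] ⇒ x*=-2.7853
Interval (-2.7853, 0).

left endpoint -2.7853.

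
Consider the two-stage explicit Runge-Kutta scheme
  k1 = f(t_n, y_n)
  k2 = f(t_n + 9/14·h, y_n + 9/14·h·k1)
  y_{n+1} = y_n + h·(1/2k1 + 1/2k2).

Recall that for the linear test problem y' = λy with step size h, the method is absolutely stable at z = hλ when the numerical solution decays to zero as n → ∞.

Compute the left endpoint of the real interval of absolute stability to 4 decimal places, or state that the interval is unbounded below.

left endpoint -3.1111.

Test eqn y'=λy, z=hλ:
  k1=λy_n ⇒ h·k1=z·y_n;  k2=λ(1+9/14z)y_n ⇒ h·k2=z(1+9/14z)y_n
  y_{n+1}/y_n = 1 + 1/2z + 1/2z(1+9/14z) = 1 + z + 9/28z²
  so R(z) = 1 + z + 9/28z².

Need |R(x)|<1, x<0.
x=-0.49: |R|=0.5872
R=1: x+9/28x²=0 ⇒ x=−28/9=-3.1111; min R=1−1/(4·9/28)=0.2222>−1
Confirm numerically:
  x=-2.805: |R|=0.72401 <1
  x=-2.687: |R|=0.63370 <1
  x=-1.322: |R|=0.23976 <1
  x=-3.605: |R|=1.57229 >1
  x=-3.189: |R|=1.07984 >1
Interval (-3.1111, 0).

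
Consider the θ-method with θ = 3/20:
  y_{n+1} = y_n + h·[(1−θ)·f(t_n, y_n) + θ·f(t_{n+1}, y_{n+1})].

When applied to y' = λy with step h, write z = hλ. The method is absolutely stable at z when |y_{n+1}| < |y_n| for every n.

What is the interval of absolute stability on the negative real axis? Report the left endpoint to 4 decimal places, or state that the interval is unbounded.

With y'=λy (z=hλ):
  y_{n+1} = y_n + z·[17/20·y_n + 3/20·y_{n+1}] ⇒ (1 − 3/20z)y_{n+1} = (1 + 17/20z)y_n
  so R(z) = (1 + 17/20z)/(1 − 3/20z).

Boundary: |R(x)|=1, x<0.
x=-0.6: |R|=0.4495
R=−1: 1+17/20x = −1+3/20x ⇒ -7/10x=2 ⇒ x=2/(-7/10)=-2.8571
Confirm numerically:
  x=-2.796: |R|=0.96985 <1
  x=-2.513: |R|=0.82505 <1
  x=-1.194: |R|=0.01264 <1
  x=-3.387: |R|=1.24595 >1
  x=-3.230: |R|=1.17582 >1
  x=-2.931: |R|=1.03591 >1
Interval (-2.8571, 0).

(-2.8571, 0).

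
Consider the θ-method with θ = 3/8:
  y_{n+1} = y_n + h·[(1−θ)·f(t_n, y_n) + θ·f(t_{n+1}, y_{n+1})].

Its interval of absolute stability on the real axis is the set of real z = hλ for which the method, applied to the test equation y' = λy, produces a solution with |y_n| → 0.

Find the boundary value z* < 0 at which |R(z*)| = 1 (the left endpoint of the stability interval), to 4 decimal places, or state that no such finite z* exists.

Set f=λy, z=hλ:
  y_{n+1} = y_n + z·[5/8·y_n + 3/8·y_{n+1}] ⇒ (1 − 3/8z)y_{n+1} = (1 + 5/8z)y_n
  so R(z) = (1 + 5/8z)/(1 − 3/8z).

Find x<0 with |R(x)|<1.
x=-0.33: |R|=0.7063
R=−1: 1+5/8x = −1+3/8x ⇒ -1/4x=2 ⇒ x=2/(-1/4)=-8.0000
Confirm numerically:
  x=-5.896: |R|=0.83619 <1
  x=-5.885: |R|=0.83512 <1
  x=-5.095: |R|=0.75048 <1
  x=-8.403: |R|=1.02427 >1
  x=-8.340: |R|=1.02059 >1
  x=-8.335: |R|=1.02030 >1
Interval (-8.0000, 0).

z* = -8.0000.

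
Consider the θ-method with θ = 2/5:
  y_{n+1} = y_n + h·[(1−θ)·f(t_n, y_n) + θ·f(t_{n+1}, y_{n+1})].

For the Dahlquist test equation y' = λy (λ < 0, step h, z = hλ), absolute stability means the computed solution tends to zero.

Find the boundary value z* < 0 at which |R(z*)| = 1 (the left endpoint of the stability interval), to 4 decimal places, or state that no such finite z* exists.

With y'=λy (z=hλ):
  y_{n+1} = y_n + z·[3/5·y_n + 2/5·y_{n+1}] ⇒ (1 − 2/5z)y_{n+1} = (1 + 3/5z)y_n
  R(z) = (1 + 3/5z)/(1 − 2/5z).

Boundary: |R(x)|=1, x<0.
x=-1.21: |R|=0.1846
R=−1: 1+3/5x = −1+2/5x ⇒ -1/5x=2 ⇒ x=2/(-1/5)=-10.0000
Confirm numerically:
  x=-9.444: |R|=0.97672 <1
  x=-8.088: |R|=0.90971 <1
  x=-6.615: |R|=0.81432 <1
  x=-10.386: |R|=1.01498 >1
  x=-10.334: |R|=1.01301 >1
  x=-10.021: |R|=1.00084 >1
Interval (-10.0000, 0).

left endpoint -10.0000.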